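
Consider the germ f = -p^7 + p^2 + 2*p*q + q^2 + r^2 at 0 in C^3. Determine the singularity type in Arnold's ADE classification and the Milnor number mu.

Type A6, Milnor number mu = 6.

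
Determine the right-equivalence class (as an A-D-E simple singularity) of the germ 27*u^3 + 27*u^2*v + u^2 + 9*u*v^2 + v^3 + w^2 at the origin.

A2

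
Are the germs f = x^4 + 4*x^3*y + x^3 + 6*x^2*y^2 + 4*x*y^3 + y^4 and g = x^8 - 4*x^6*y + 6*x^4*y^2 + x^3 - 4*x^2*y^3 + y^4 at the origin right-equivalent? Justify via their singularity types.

Yes.

The Hessian of f at 0 is [[0, 0], [0, 0]] with rank 0, so corank 2. A Groebner basis of the Jacobian ideal J(f) in C{x,y} is {y^4, x*y^2 + y^3/3, x^2}; counting standard monomials gives mu = 6. Corank 2; j^3 = x^3 is a perfect cube, so E-series; the 4-jet and mu = 6 give E_6. The Hessian of g at 0 is [[0, 0], [0, 0]] with rank 0, so corank 2. A Groebner basis of the Jacobian ideal J(g) in C{x,y} is {y^3, x^2}; counting standard monomials gives mu = 6. Corank 2; j^3 = x^3 is a perfect cube, so E-series; the 4-jet and mu = 6 give E_6. Both have type E_6, hence right-equivalent.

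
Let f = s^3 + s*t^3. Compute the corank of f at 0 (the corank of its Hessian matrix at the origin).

2

Hessian at 0 has rank 0.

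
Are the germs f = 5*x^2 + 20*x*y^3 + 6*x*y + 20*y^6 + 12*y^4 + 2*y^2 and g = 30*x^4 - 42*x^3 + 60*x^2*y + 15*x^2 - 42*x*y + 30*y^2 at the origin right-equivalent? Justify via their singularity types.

Yes.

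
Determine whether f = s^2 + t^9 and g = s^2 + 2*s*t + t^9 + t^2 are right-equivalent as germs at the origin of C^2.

Yes.

The Hessian of f at 0 is [[2, 0], [0, 0]] with rank 1, so corank 1. A Groebner basis of the Jacobian ideal J(f) in C{s,t} is {t^8, s}; counting standard monomials gives mu = 8. Corank 1: A-series; mu = 8 gives A_8. The Hessian of g at 0 is [[2, 2], [2, 2]] with rank 1, so corank 1. A Groebner basis of the Jacobian ideal J(g) in C{s,t} is {t^8, s + t}; counting standard monomials gives mu = 8. Corank 1: A-series; mu = 8 gives A_8. Both have type A_8, hence right-equivalent.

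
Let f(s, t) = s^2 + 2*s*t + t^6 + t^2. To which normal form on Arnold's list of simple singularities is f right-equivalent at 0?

The Hessian of f at 0 is [[2, 2], [2, 2]] with rank 1, so corank 1. A Groebner basis of the Jacobian ideal J(f) in C{s,t} is {t^5, s + t}; counting standard monomials gives mu = 5. Corank 1: A-series; mu = 5 gives A_5.

A_5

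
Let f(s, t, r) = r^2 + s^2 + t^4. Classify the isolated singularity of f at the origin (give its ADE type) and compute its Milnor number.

The Hessian of f at 0 has rank 2. Corank 1: A-series; mu = 3 gives A_3.

Type A_3, Milnor number mu = 3.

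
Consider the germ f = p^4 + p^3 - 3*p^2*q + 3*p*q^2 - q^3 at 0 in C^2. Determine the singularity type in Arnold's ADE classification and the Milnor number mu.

Type E_6, Milnor number mu = 6.

The Hessian of f at 0 has rank 0. Corank 2; j^3 = (p - q)^3 is a perfect cube, so E-series; the 4-jet and mu = 6 give E_6.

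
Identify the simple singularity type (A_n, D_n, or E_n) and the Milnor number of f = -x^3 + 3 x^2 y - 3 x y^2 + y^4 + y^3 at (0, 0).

The Hessian of f at 0 has rank 0. Corank 2; j^3 = -(x - y)^3 is a perfect cube, so E-series; the 4-jet and mu = 6 give E_6.

Type E_{6}, Milnor number mu = 6.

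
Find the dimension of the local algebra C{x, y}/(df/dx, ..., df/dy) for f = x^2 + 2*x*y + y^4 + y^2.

The Hessian of f at 0 has rank 1. Corank 1: A-series; mu = 3 gives A_3.

3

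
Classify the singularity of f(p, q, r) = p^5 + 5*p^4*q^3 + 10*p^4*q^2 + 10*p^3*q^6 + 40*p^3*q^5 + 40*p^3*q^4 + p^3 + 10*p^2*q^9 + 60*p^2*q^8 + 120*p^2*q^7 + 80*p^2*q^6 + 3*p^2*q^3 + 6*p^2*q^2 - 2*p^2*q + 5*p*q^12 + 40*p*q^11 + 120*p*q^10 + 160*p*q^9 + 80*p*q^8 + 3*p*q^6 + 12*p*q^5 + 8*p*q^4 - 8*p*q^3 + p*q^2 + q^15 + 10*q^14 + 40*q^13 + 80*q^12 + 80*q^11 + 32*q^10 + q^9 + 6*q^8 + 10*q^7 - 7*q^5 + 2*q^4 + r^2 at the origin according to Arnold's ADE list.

D_6

The Hessian of f at 0 is [[0, 0, 0], [0, 0, 0], [0, 0, 2]] with rank 1, so corank 2. A Groebner basis of the Jacobian ideal J(f) in C{p,q,r} is {p^3 - 4*p^2 + 17*p*q/2 - 9*q^2/2, p^2*q - 2*p^2 + 9*p*q/2 - 5*q^2/2, p*q^2 + p*q/2 - q^2/2, 2*p^2 - 7*p*q/2 + q^3 + 3*q^2/2, r}; counting standard monomials gives mu = 6. Corank 2; j^3 = p*(p - q)^2 has shape L^2 M (L != M), so D-series; mu = 6 gives D_6.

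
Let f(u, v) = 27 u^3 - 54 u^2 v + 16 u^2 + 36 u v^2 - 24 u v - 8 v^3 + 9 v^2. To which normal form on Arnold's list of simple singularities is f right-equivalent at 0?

The Hessian of f at 0 has rank 1. Corank 1: A-series; mu = 2 gives A_2.

A_2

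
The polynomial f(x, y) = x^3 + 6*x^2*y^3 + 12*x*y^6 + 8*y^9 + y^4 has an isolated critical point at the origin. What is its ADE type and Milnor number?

The Hessian of f at 0 has rank 0. Corank 2; j^3 = x^3 is a perfect cube, so E-series; the 4-jet and mu = 6 give E_6.

Type E_{6}, Milnor number mu = 6.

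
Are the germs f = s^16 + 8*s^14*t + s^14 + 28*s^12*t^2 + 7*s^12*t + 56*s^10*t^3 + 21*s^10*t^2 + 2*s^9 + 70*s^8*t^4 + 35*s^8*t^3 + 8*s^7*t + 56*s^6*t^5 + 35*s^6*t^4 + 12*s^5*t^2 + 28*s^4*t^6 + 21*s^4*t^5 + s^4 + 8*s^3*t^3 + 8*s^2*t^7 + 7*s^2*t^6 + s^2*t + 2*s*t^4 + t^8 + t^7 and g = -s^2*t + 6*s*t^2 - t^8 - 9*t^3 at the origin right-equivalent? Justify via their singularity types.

Yes.

The Hessian of f at 0 has rank 0. Corank 2; j^3 = s^2*t has shape L^2 M (L != M), so D-series; mu = 9 gives D_9. The Hessian of g at 0 has rank 0. Corank 2; j^3 = -t*(s - 3*t)^2 has shape L^2 M (L != M), so D-series; mu = 9 gives D_9. Both have type D_9, hence right-equivalent.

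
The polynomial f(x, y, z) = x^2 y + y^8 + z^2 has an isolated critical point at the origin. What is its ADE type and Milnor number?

Type D_{9}, Milnor number mu = 9.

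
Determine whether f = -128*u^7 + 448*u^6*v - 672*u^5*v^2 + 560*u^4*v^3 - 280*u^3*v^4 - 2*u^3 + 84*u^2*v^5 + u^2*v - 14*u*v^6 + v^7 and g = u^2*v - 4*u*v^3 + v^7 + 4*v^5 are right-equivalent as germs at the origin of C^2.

The Hessian of f at 0 has rank 0. Corank 2; j^3 = -u^2*(2*u - v) has shape L^2 M (L != M), so D-series; mu = 8 gives D_8. The Hessian of g at 0 has rank 0. Corank 2; j^3 = u^2*v has shape L^2 M (L != M), so D-series; mu = 8 gives D_8. Both have type D_8, hence right-equivalent.

Yes.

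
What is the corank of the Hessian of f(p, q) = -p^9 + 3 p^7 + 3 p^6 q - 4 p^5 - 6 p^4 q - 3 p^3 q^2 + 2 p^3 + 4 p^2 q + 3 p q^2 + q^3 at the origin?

2

Hessian at 0 has rank 0.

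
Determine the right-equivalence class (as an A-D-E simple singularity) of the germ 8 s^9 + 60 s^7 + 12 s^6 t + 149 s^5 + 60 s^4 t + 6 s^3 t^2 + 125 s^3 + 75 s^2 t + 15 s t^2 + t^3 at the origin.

E_8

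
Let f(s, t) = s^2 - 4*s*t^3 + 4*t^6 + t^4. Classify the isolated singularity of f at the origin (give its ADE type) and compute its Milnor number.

The Hessian of f at 0 is [[2, 0], [0, 0]] with rank 1, so corank 1. A Groebner basis of the Jacobian ideal J(f) in C{s,t} is {t^3, s}; counting standard monomials gives mu = 3. Corank 1: A-series; mu = 3 gives A_3.

Type A_3, Milnor number mu = 3.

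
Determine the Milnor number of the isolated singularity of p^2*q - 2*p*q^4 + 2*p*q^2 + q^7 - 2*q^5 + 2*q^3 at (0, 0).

4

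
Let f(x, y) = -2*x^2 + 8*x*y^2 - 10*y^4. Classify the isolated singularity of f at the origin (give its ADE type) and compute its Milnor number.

Type A_3, Milnor number mu = 3.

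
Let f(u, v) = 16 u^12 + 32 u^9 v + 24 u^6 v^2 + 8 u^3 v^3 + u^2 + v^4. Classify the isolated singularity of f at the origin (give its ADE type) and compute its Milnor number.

The Hessian of f at 0 has rank 1. Corank 1: A-series; mu = 3 gives A_3.

Type A3, Milnor number mu = 3.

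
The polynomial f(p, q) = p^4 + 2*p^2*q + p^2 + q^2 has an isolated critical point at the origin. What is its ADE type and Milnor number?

The Hessian of f at 0 is [[2, 0], [0, 2]] with rank 2, so corank 0. A Groebner basis of the Jacobian ideal J(f) in C{p,q} is {p, q}; counting standard monomials gives mu = 1. Corank 0: nondegenerate Morse point, so A_1.

Type A_1, Milnor number mu = 1.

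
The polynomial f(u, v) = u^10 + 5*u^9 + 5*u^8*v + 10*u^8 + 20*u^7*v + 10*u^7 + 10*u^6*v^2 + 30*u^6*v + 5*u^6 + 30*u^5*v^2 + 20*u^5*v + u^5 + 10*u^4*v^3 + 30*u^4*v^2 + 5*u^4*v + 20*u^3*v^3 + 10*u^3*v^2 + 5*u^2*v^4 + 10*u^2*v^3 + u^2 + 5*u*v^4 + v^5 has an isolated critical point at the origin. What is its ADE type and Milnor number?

Type A_{4}, Milnor number mu = 4.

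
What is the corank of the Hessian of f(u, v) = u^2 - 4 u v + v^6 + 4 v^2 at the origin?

1

Hessian at 0 has rank 1.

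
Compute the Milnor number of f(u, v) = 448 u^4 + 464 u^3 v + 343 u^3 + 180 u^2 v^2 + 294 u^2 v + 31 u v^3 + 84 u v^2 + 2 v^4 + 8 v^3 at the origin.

The Hessian of f at 0 has rank 0. Corank 2; j^3 = (7*u + 2*v)^3 is a perfect cube, so E-series; the 4-jet and mu = 7 give E_7.

7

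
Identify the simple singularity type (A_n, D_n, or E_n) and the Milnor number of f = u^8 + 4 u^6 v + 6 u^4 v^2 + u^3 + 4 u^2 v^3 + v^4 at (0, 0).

The Hessian of f at 0 is [[0, 0], [0, 0]] with rank 0, so corank 2. A Groebner basis of the Jacobian ideal J(f) in C{u,v} is {v^3, u^2}; counting standard monomials gives mu = 6. Corank 2; j^3 = u^3 is a perfect cube, so E-series; the 4-jet and mu = 6 give E_6.

Type E6, Milnor number mu = 6.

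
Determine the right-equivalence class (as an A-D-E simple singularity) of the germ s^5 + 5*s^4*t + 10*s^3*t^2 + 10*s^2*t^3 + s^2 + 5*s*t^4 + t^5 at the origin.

A_4

The Hessian of f at 0 is [[2, 0], [0, 0]] with rank 1, so corank 1. A Groebner basis of the Jacobian ideal J(f) in C{s,t} is {t^4, s}; counting standard monomials gives mu = 4. Corank 1: A-series; mu = 4 gives A_4.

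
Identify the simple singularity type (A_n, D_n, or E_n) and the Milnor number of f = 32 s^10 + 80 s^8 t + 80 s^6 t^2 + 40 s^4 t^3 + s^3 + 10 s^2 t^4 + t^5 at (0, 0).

Type E8, Milnor number mu = 8.

The Hessian of f at 0 has rank 0. Corank 2; j^3 = s^3 is a perfect cube, so E-series; the 5-jet and mu = 8 give E_8.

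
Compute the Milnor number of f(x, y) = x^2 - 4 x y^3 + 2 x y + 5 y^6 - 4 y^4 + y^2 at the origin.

5

The Hessian of f at 0 has rank 1. Corank 1: A-series; mu = 5 gives A_5.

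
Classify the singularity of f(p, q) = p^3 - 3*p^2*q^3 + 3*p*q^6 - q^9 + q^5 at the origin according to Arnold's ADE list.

E_{8}

The Hessian of f at 0 has rank 0. Corank 2; j^3 = p^3 is a perfect cube, so E-series; the 5-jet and mu = 8 give E_8.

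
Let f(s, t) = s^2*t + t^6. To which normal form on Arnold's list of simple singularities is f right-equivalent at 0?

D_7

The Hessian of f at 0 is [[0, 0], [0, 0]] with rank 0, so corank 2. A Groebner basis of the Jacobian ideal J(f) in C{s,t} is {s^2/6 + t^5, s^3, s*t}; counting standard monomials gives mu = 7. Corank 2; j^3 = s^2*t has shape L^2 M (L != M), so D-series; mu = 7 gives D_7.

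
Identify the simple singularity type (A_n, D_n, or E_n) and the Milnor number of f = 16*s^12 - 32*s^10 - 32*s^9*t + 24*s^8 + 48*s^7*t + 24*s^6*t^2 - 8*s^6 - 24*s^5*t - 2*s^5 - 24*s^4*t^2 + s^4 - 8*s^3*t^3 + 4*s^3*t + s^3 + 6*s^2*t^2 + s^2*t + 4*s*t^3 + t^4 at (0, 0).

Type D_{5}, Milnor number mu = 5.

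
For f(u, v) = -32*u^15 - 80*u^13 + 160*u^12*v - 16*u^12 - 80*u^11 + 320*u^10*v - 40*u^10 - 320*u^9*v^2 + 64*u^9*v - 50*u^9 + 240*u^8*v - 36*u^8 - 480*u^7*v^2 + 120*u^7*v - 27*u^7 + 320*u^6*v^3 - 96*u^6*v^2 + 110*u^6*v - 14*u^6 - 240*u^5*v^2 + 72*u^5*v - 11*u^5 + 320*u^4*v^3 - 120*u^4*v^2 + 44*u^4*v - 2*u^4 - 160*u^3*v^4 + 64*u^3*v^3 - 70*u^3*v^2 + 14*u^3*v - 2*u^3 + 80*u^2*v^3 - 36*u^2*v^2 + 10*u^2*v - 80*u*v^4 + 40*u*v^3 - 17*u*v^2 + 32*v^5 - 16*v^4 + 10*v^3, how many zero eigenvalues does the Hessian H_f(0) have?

Hessian at 0 has rank 0.

2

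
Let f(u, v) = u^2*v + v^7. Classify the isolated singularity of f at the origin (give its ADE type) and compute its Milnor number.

Type D8, Milnor number mu = 8.

The Hessian of f at 0 is [[0, 0], [0, 0]] with rank 0, so corank 2. A Groebner basis of the Jacobian ideal J(f) in C{u,v} is {u^2/7 + v^6, u^3, u*v}; counting standard monomials gives mu = 8. Corank 2; j^3 = u^2*v has shape L^2 M (L != M), so D-series; mu = 8 gives D_8.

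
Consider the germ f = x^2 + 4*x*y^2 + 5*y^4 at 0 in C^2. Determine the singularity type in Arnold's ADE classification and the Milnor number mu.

Type A3, Milnor number mu = 3.

The Hessian of f at 0 has rank 1. Corank 1: A-series; mu = 3 gives A_3.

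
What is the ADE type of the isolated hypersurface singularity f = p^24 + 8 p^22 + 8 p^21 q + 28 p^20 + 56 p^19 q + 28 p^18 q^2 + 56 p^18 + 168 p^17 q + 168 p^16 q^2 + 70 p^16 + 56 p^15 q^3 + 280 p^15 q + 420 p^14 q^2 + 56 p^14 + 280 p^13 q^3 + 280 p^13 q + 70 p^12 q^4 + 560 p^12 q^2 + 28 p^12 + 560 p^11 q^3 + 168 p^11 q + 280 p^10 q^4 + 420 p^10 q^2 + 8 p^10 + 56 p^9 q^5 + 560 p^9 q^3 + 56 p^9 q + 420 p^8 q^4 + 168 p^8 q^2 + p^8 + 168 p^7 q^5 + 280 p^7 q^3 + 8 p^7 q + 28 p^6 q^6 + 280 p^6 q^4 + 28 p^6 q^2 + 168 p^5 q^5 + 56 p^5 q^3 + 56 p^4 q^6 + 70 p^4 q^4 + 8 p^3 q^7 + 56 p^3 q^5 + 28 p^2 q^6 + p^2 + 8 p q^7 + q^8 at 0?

The Hessian of f at 0 is [[2, 0], [0, 0]] with rank 1, so corank 1. A Groebner basis of the Jacobian ideal J(f) in C{p,q} is {q^7, p}; counting standard monomials gives mu = 7. Corank 1: A-series; mu = 7 gives A_7.

A_{7}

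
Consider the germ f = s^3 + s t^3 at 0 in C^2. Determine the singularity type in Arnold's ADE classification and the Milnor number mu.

The Hessian of f at 0 has rank 0. Corank 2; j^3 = s^3 is a perfect cube, so E-series; the 4-jet and mu = 7 give E_7.

Type E_7, Milnor number mu = 7.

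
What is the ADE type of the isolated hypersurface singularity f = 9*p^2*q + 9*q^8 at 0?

D9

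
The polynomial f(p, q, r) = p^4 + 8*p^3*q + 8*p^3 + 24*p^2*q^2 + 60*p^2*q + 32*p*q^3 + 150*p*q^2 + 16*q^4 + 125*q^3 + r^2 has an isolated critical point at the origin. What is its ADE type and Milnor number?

The Hessian of f at 0 is [[0, 0, 0], [0, 0, 0], [0, 0, 2]] with rank 1, so corank 2. A Groebner basis of the Jacobian ideal J(f) in C{p,q,r} is {q^4, p*q^2 + 7*q^3/3, p^2 + 5*p*q + 25*q^2/4, r}; counting standard monomials gives mu = 6. Corank 2; j^3 = (2*p + 5*q)^3 is a perfect cube, so E-series; the 4-jet and mu = 6 give E_6.

Type E_{6}, Milnor number mu = 6.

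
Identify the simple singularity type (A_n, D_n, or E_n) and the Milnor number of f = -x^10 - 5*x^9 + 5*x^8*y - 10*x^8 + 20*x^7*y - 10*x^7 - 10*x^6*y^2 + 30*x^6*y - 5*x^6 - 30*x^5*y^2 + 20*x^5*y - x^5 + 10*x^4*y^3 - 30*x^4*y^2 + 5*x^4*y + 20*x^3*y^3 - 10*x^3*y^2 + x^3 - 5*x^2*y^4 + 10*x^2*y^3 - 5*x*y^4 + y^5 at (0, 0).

Type E_{8}, Milnor number mu = 8.

The Hessian of f at 0 has rank 0. Corank 2; j^3 = x^3 is a perfect cube, so E-series; the 5-jet and mu = 8 give E_8.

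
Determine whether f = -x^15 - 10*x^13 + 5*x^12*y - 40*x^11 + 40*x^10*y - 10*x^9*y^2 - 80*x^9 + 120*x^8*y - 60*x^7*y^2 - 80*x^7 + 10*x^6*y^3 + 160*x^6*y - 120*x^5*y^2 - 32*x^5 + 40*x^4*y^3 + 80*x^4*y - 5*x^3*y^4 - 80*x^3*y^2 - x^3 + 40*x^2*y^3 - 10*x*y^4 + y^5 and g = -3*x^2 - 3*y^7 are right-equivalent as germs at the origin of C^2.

No.

The Hessian of f at 0 has rank 0. Corank 2; j^3 = -x^3 is a perfect cube, so E-series; the 5-jet and mu = 8 give E_8. The Hessian of g at 0 has rank 1. Corank 1: A-series; mu = 6 gives A_6. f is E_8 but g is A_6, hence not right-equivalent.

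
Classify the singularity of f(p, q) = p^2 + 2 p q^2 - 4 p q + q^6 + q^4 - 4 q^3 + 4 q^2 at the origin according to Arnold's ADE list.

The Hessian of f at 0 has rank 1. Corank 1: A-series; mu = 5 gives A_5.

A5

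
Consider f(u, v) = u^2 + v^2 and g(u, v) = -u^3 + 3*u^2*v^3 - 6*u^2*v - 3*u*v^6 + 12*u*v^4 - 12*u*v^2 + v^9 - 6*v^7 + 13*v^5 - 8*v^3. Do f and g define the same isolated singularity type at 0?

No.

The Hessian of f at 0 is [[2, 0], [0, 2]] with rank 2, so corank 0. A Groebner basis of the Jacobian ideal J(f) in C{u,v} is {u, v}; counting standard monomials gives mu = 1. Corank 0: nondegenerate Morse point, so A_1. The Hessian of g at 0 is [[0, 0], [0, 0]] with rank 0, so corank 2. A Groebner basis of the Jacobian ideal J(g) in C{u,v} is {-u^2/2 + u*v^3 - 2*u*v - 2*v^2, v^4, u^3 - 12*u*v^2 - 16*v^3, u^2*v + 4*u*v^2 + 4*v^3}; counting standard monomials gives mu = 8. Corank 2; j^3 = -(u + 2*v)^3 is a perfect cube, so E-series; the 5-jet and mu = 8 give E_8. f is A_1 but g is E_8, hence not right-equivalent.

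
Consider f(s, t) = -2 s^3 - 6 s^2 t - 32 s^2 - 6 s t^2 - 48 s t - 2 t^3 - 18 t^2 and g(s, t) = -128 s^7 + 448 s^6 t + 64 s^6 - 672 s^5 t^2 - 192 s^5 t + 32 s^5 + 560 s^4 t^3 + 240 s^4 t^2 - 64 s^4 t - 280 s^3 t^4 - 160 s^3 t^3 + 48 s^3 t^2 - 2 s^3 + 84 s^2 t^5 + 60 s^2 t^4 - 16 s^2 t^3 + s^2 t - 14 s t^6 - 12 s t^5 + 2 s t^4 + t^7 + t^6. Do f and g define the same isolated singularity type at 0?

No.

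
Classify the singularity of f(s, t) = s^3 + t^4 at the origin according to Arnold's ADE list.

The Hessian of f at 0 is [[0, 0], [0, 0]] with rank 0, so corank 2. A Groebner basis of the Jacobian ideal J(f) in C{s,t} is {t^3, s^2}; counting standard monomials gives mu = 6. Corank 2; j^3 = s^3 is a perfect cube, so E-series; the 4-jet and mu = 6 give E_6.

E6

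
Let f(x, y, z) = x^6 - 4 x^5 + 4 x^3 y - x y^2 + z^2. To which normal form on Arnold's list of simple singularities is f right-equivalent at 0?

D7

The Hessian of f at 0 has rank 1. Corank 2; j^3 = -x*y^2 has shape L^2 M (L != M), so D-series; mu = 7 gives D_7.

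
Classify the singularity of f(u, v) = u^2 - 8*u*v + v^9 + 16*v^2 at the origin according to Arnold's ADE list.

A_8

The Hessian of f at 0 has rank 1. Corank 1: A-series; mu = 8 gives A_8.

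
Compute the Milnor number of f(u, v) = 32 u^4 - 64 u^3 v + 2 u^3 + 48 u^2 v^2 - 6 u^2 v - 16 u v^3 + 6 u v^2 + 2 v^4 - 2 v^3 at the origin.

The Hessian of f at 0 has rank 0. Corank 2; j^3 = 2*(u - v)^3 is a perfect cube, so E-series; the 4-jet and mu = 6 give E_6.

6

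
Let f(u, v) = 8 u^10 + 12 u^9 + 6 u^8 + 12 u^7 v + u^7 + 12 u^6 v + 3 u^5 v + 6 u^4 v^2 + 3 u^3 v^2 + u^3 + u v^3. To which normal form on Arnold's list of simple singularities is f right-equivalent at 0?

E_{7}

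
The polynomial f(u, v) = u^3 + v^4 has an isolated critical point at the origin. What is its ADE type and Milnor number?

Type E_{6}, Milnor number mu = 6.

The Hessian of f at 0 is [[0, 0], [0, 0]] with rank 0, so corank 2. A Groebner basis of the Jacobian ideal J(f) in C{u,v} is {v^3, u^2}; counting standard monomials gives mu = 6. Corank 2; j^3 = u^3 is a perfect cube, so E-series; the 4-jet and mu = 6 give E_6.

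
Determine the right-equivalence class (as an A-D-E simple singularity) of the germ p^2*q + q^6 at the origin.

D7

The Hessian of f at 0 is [[0, 0], [0, 0]] with rank 0, so corank 2. A Groebner basis of the Jacobian ideal J(f) in C{p,q} is {p^2/6 + q^5, p^3, p*q}; counting standard monomials gives mu = 7. Corank 2; j^3 = p^2*q has shape L^2 M (L != M), so D-series; mu = 7 gives D_7.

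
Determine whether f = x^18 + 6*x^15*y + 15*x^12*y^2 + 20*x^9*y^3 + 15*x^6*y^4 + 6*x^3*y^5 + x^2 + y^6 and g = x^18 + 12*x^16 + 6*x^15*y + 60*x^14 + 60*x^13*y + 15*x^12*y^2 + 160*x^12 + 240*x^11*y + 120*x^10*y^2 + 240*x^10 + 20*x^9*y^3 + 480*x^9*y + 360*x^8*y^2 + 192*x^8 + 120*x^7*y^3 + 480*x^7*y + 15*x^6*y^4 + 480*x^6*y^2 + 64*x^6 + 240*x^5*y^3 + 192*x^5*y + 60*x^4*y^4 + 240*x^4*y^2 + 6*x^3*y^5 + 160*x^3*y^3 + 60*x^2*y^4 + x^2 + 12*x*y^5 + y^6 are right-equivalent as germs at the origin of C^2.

The Hessian of f at 0 is [[2, 0], [0, 0]] with rank 1, so corank 1. A Groebner basis of the Jacobian ideal J(f) in C{x,y} is {y^5, x}; counting standard monomials gives mu = 5. Corank 1: A-series; mu = 5 gives A_5. The Hessian of g at 0 is [[2, 0], [0, 0]] with rank 1, so corank 1. A Groebner basis of the Jacobian ideal J(g) in C{x,y} is {y^5, x}; counting standard monomials gives mu = 5. Corank 1: A-series; mu = 5 gives A_5. Both have type A_5, hence right-equivalent.

Yes.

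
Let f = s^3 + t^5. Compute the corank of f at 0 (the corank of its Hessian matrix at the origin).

2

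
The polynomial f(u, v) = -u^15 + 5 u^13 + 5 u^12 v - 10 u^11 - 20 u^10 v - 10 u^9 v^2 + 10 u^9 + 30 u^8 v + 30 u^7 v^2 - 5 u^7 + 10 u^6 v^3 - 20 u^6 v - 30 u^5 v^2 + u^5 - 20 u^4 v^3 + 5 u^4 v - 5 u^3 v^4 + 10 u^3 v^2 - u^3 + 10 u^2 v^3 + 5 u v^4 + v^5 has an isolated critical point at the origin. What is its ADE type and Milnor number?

Type E8, Milnor number mu = 8.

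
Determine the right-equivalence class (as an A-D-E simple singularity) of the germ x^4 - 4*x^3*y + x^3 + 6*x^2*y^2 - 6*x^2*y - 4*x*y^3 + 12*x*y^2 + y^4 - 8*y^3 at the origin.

E_{6}

The Hessian of f at 0 has rank 0. Corank 2; j^3 = (x - 2*y)^3 is a perfect cube, so E-series; the 4-jet and mu = 6 give E_6.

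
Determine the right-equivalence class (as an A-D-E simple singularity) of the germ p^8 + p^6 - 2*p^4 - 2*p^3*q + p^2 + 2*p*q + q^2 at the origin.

A_7

The Hessian of f at 0 has rank 1. Corank 1: A-series; mu = 7 gives A_7.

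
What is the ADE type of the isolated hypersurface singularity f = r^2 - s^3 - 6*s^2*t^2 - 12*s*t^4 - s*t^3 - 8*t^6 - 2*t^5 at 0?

E_{7}

The Hessian of f at 0 has rank 1. Corank 2; j^3 = -s^3 is a perfect cube, so E-series; the 4-jet and mu = 7 give E_7.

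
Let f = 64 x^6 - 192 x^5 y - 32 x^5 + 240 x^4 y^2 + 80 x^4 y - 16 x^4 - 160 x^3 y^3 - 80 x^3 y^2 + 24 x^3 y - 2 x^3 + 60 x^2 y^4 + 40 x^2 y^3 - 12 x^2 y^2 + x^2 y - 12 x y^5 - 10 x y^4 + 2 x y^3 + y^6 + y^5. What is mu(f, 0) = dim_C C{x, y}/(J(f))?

7

The Hessian of f at 0 has rank 0. Corank 2; j^3 = -x^2*(2*x - y) has shape L^2 M (L != M), so D-series; mu = 7 gives D_7.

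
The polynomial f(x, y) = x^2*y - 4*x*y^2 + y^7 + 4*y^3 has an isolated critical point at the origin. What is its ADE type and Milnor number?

Type D_{8}, Milnor number mu = 8.

The Hessian of f at 0 has rank 0. Corank 2; j^3 = y*(x - 2*y)^2 has shape L^2 M (L != M), so D-series; mu = 8 gives D_8.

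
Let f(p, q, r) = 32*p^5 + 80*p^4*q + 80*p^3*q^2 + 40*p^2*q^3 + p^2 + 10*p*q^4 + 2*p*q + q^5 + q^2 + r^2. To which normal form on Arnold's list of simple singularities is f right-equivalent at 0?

The Hessian of f at 0 has rank 2. Corank 1: A-series; mu = 4 gives A_4.

A4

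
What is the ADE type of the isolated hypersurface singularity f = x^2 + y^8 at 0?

A_7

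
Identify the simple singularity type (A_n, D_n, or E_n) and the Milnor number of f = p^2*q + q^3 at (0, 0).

The Hessian of f at 0 has rank 0. Corank 2; j^3 = q*(p^2 + q^2) splits into three distinct lines over C (the quadratic factor has nonzero discriminant), so D_4.

Type D_{4}, Milnor number mu = 4.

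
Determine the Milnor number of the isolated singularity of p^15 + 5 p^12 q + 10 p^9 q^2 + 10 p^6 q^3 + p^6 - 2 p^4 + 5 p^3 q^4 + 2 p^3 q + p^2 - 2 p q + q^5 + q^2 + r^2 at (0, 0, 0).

The Hessian of f at 0 is [[2, -2, 0], [-2, 2, 0], [0, 0, 2]] with rank 2, so corank 1. A Groebner basis of the Jacobian ideal J(f) in C{p,q,r} is {-p + q^3 + q, p^2 - q^2, p*q - q^2, r}; counting standard monomials gives mu = 4. Corank 1: A-series; mu = 4 gives A_4.

4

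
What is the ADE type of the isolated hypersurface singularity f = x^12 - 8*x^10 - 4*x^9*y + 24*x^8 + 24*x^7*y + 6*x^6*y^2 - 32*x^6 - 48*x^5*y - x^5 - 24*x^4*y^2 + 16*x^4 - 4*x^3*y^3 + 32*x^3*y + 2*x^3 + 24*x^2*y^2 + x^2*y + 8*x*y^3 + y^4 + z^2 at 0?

D_5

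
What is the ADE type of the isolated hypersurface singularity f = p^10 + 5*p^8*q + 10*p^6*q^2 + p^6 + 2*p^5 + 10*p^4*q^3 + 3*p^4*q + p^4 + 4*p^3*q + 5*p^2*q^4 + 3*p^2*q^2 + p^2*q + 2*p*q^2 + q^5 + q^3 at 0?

D_{6}

The Hessian of f at 0 is [[0, 0], [0, 0]] with rank 0, so corank 2. A Groebner basis of the Jacobian ideal J(f) in C{p,q} is {p^3 - p^2/4 - 3*p*q/2 - 5*q^2/4, p^2*q + p*q + q^2, p^2/4 + p*q^2 - p*q/2 - 3*q^2/4, -p^2/2 + q^3 + q^2/2}; counting standard monomials gives mu = 6. Corank 2; j^3 = q*(p + q)^2 has shape L^2 M (L != M), so D-series; mu = 6 gives D_6.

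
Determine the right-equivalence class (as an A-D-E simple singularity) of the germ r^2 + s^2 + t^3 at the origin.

The Hessian of f at 0 has rank 2. Corank 1: A-series; mu = 2 gives A_2.

A2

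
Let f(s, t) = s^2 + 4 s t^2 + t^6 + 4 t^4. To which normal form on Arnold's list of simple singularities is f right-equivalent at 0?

A5

The Hessian of f at 0 is [[2, 0], [0, 0]] with rank 1, so corank 1. A Groebner basis of the Jacobian ideal J(f) in C{s,t} is {s^3, s^2*t, s/2 + t^2}; counting standard monomials gives mu = 5. Corank 1: A-series; mu = 5 gives A_5.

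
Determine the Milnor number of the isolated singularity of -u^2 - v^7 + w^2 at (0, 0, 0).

6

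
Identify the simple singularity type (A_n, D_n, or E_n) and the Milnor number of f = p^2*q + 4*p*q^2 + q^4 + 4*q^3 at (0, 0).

The Hessian of f at 0 is [[0, 0], [0, 0]] with rank 0, so corank 2. A Groebner basis of the Jacobian ideal J(f) in C{p,q} is {p^3 - 2*p^2 + 8*q^2, p^2/4 + q^3 - q^2, p*q + 2*q^2}; counting standard monomials gives mu = 5. Corank 2; j^3 = q*(p + 2*q)^2 has shape L^2 M (L != M), so D-series; mu = 5 gives D_5.

Type D_5, Milnor number mu = 5.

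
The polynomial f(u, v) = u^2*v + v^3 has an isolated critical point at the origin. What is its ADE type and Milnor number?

Type D_4, Milnor number mu = 4.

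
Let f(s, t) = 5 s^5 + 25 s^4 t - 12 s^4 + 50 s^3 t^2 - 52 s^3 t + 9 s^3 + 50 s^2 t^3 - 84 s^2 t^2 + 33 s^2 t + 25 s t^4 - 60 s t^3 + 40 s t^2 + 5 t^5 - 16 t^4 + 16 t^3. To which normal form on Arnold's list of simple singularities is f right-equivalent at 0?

D_{6}

The Hessian of f at 0 is [[0, 0], [0, 0]] with rank 0, so corank 2. A Groebner basis of the Jacobian ideal J(f) in C{s,t} is {s^3 - 960*s^2 - 2528*s*t - 1664*t^2, s^2*t + 792*s^2 + 2088*s*t + 1376*t^2, -648*s^2 + s*t^2 - 1710*s*t - 1128*t^2, 1053*s^2/2 + 2781*s*t/2 + t^3 + 918*t^2}; counting standard monomials gives mu = 6. Corank 2; j^3 = (s + t)*(3*s + 4*t)^2 has shape L^2 M (L != M), so D-series; mu = 6 gives D_6.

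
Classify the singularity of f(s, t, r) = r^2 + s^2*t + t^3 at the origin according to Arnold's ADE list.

The Hessian of f at 0 has rank 1. Corank 2; j^3 = t*(s^2 + t^2) splits into three distinct lines over C (the quadratic factor has nonzero discriminant), so D_4.

D_{4}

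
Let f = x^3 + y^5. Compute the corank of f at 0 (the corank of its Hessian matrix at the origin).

Hessian at 0 has rank 0.

2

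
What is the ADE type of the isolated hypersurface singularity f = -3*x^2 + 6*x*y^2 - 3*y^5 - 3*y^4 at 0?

The Hessian of f at 0 is [[-6, 0], [0, 0]] with rank 1, so corank 1. A Groebner basis of the Jacobian ideal J(f) in C{x,y} is {x^2, -x + y^2}; counting standard monomials gives mu = 4. Corank 1: A-series; mu = 4 gives A_4.

A4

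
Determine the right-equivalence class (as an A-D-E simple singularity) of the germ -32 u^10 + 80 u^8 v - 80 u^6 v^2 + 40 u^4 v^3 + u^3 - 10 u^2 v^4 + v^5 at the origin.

The Hessian of f at 0 has rank 0. Corank 2; j^3 = u^3 is a perfect cube, so E-series; the 5-jet and mu = 8 give E_8.

E_{8}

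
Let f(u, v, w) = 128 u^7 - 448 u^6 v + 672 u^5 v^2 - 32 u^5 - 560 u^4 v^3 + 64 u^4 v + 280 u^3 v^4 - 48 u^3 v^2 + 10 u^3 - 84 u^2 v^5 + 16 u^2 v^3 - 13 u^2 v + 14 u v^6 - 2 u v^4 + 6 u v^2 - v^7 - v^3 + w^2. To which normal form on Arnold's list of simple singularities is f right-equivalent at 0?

The Hessian of f at 0 has rank 1. Corank 2; j^3 = (2*u - v)*(5*u^2 - 4*u*v + v^2) splits into three distinct lines over C (the quadratic factor has nonzero discriminant), so D_4.

D_4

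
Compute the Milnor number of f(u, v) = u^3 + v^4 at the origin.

6

The Hessian of f at 0 is [[0, 0], [0, 0]] with rank 0, so corank 2. A Groebner basis of the Jacobian ideal J(f) in C{u,v} is {v^3, u^2}; counting standard monomials gives mu = 6. Corank 2; j^3 = u^3 is a perfect cube, so E-series; the 4-jet and mu = 6 give E_6.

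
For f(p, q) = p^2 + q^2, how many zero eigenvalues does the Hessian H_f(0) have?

0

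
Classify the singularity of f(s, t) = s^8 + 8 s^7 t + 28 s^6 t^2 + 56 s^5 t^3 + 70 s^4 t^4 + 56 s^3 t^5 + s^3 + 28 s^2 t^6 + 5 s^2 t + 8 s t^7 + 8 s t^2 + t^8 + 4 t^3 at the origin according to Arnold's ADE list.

The Hessian of f at 0 has rank 0. Corank 2; j^3 = (s + t)*(s + 2*t)^2 has shape L^2 M (L != M), so D-series; mu = 9 gives D_9.

D9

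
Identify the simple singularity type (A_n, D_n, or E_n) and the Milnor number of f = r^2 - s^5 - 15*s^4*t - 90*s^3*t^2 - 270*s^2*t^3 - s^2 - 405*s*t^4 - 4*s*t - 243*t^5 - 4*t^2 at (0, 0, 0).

Type A_4, Milnor number mu = 4.

The Hessian of f at 0 has rank 2. Corank 1: A-series; mu = 4 gives A_4.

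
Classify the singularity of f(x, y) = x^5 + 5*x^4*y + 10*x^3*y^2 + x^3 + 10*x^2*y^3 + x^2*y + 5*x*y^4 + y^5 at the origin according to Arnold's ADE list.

D_6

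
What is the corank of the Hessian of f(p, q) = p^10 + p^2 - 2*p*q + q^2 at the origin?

1

Hessian at 0 has rank 1.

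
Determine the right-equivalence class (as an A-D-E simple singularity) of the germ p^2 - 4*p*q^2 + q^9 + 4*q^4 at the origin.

A_8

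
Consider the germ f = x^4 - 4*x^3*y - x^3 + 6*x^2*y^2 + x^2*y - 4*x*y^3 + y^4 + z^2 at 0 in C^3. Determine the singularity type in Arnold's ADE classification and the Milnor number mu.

Type D5, Milnor number mu = 5.

The Hessian of f at 0 has rank 1. Corank 2; j^3 = -x^2*(x - y) has shape L^2 M (L != M), so D-series; mu = 5 gives D_5.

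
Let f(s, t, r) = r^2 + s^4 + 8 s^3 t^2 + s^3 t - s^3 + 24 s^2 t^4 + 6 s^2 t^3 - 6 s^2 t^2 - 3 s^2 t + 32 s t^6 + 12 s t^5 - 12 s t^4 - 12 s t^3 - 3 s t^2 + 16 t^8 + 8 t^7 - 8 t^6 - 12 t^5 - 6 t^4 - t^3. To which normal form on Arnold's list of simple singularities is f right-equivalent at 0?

E7

The Hessian of f at 0 has rank 1. Corank 2; j^3 = -(s + t)^3 is a perfect cube, so E-series; the 4-jet and mu = 7 give E_7.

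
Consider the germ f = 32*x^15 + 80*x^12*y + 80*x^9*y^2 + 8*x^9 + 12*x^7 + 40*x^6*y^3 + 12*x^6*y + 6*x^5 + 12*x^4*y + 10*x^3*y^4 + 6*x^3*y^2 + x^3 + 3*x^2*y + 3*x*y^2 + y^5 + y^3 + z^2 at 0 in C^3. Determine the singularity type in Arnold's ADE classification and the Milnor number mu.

The Hessian of f at 0 is [[0, 0, 0], [0, 0, 0], [0, 0, 2]] with rank 1, so corank 2. A Groebner basis of the Jacobian ideal J(f) in C{x,y,z} is {-x^2/4 + x*y^3 - x*y/2 - y^2/4, y^4, x^3 - 3*x*y^2 - 2*y^3, x^2*y + 2*x*y^2 + y^3, z}; counting standard monomials gives mu = 8. Corank 2; j^3 = (x + y)^3 is a perfect cube, so E-series; the 5-jet and mu = 8 give E_8.

Type E8, Milnor number mu = 8.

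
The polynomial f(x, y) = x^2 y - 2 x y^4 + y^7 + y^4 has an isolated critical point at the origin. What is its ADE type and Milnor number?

Type D5, Milnor number mu = 5.

The Hessian of f at 0 is [[0, 0], [0, 0]] with rank 0, so corank 2. A Groebner basis of the Jacobian ideal J(f) in C{x,y} is {x^3, x^2/4 + y^3, x*y}; counting standard monomials gives mu = 5. Corank 2; j^3 = x^2*y has shape L^2 M (L != M), so D-series; mu = 5 gives D_5.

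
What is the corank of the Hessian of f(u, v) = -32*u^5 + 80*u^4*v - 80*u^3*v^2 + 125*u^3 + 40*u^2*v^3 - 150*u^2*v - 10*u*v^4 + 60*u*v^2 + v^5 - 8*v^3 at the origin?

2

Hessian at 0 has rank 0.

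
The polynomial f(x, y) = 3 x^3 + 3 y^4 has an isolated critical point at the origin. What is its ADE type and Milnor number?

Type E_{6}, Milnor number mu = 6.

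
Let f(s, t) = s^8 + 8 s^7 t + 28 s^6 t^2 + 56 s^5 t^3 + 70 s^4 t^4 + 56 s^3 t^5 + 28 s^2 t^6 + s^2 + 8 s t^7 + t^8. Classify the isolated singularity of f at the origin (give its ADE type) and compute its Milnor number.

Type A7, Milnor number mu = 7.

The Hessian of f at 0 is [[2, 0], [0, 0]] with rank 1, so corank 1. A Groebner basis of the Jacobian ideal J(f) in C{s,t} is {t^7, s}; counting standard monomials gives mu = 7. Corank 1: A-series; mu = 7 gives A_7.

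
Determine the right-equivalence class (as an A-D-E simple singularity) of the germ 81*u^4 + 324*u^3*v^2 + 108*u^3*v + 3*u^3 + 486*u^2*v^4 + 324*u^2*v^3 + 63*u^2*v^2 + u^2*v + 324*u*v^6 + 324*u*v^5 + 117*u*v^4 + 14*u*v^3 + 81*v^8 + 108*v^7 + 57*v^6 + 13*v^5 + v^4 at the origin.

The Hessian of f at 0 is [[0, 0], [0, 0]] with rank 0, so corank 2. A Groebner basis of the Jacobian ideal J(f) in C{u,v} is {u*v^2, -u*v/11 + v^3, u^2 + 4*u*v/11}; counting standard monomials gives mu = 5. Corank 2; j^3 = u^2*(3*u + v) has shape L^2 M (L != M), so D-series; mu = 5 gives D_5.

D_5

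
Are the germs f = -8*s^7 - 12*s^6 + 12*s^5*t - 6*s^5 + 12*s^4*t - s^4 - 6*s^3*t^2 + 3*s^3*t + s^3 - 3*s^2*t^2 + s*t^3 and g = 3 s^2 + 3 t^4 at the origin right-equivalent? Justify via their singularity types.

No.

The Hessian of f at 0 has rank 0. Corank 2; j^3 = s^3 is a perfect cube, so E-series; the 4-jet and mu = 7 give E_7. The Hessian of g at 0 has rank 1. Corank 1: A-series; mu = 3 gives A_3. f is E_7 but g is A_3, hence not right-equivalent.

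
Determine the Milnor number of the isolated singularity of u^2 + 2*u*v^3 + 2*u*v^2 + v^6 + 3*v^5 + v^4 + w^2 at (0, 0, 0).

The Hessian of f at 0 has rank 2. Corank 1: A-series; mu = 4 gives A_4.

4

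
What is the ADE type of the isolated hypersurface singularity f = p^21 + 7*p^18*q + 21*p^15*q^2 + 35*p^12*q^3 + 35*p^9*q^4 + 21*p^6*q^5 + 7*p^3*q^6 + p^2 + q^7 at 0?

A6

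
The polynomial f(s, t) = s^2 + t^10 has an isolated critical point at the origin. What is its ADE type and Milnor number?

Type A9, Milnor number mu = 9.

The Hessian of f at 0 has rank 1. Corank 1: A-series; mu = 9 gives A_9.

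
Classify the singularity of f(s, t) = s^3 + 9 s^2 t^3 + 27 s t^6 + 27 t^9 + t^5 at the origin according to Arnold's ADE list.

E8

The Hessian of f at 0 has rank 0. Corank 2; j^3 = s^3 is a perfect cube, so E-series; the 5-jet and mu = 8 give E_8.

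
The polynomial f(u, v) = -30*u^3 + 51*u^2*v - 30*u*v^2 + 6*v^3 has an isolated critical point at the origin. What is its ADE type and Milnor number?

The Hessian of f at 0 has rank 0. Corank 2; j^3 = -3*(2*u - v)*(5*u^2 - 6*u*v + 2*v^2) splits into three distinct lines over C (the quadratic factor has nonzero discriminant), so D_4.

Type D_4, Milnor number mu = 4.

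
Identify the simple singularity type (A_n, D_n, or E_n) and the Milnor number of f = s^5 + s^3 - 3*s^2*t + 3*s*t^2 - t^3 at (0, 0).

Type E8, Milnor number mu = 8.

The Hessian of f at 0 has rank 0. Corank 2; j^3 = (s - t)^3 is a perfect cube, so E-series; the 5-jet and mu = 8 give E_8.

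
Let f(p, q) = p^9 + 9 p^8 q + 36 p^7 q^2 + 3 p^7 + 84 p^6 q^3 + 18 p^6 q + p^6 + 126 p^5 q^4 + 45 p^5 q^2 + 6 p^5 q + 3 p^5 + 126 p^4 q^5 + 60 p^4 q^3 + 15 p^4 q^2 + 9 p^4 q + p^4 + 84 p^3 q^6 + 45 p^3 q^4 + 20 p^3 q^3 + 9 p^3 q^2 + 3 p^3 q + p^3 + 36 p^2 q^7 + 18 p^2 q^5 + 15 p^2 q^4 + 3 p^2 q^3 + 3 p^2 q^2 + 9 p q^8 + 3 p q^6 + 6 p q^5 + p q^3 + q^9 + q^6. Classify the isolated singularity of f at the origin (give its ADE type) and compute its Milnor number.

The Hessian of f at 0 has rank 0. Corank 2; j^3 = p^3 is a perfect cube, so E-series; the 4-jet and mu = 7 give E_7.

Type E_7, Milnor number mu = 7.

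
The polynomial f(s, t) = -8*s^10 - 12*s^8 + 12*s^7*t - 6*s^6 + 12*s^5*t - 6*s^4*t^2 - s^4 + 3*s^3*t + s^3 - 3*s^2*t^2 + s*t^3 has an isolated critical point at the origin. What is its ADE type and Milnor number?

The Hessian of f at 0 is [[0, 0], [0, 0]] with rank 0, so corank 2. A Groebner basis of the Jacobian ideal J(f) in C{s,t} is {3*s^2 + t^4 + t^3, s^3, s^2*t - s^2 - t^3/3, -2*s^2 + s*t^2 - 2*t^3/3}; counting standard monomials gives mu = 7. Corank 2; j^3 = s^3 is a perfect cube, so E-series; the 4-jet and mu = 7 give E_7.

Type E_{7}, Milnor number mu = 7.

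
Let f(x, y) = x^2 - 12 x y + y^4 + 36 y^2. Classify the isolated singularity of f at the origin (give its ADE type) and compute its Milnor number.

Type A_{3}, Milnor number mu = 3.

The Hessian of f at 0 has rank 1. Corank 1: A-series; mu = 3 gives A_3.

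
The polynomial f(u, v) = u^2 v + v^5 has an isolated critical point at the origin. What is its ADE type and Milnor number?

The Hessian of f at 0 is [[0, 0], [0, 0]] with rank 0, so corank 2. A Groebner basis of the Jacobian ideal J(f) in C{u,v} is {u^2/5 + v^4, u^3, u*v}; counting standard monomials gives mu = 6. Corank 2; j^3 = u^2*v has shape L^2 M (L != M), so D-series; mu = 6 gives D_6.

Type D6, Milnor number mu = 6.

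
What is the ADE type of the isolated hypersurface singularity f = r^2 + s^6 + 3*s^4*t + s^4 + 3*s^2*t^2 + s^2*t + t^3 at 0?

D_4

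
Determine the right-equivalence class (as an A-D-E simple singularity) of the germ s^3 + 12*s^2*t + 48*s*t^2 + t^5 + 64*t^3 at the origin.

The Hessian of f at 0 has rank 0. Corank 2; j^3 = (s + 4*t)^3 is a perfect cube, so E-series; the 5-jet and mu = 8 give E_8.

E_{8}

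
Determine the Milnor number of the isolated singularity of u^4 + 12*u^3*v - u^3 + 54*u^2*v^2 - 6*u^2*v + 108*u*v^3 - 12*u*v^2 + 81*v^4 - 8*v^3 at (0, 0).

6

The Hessian of f at 0 is [[0, 0], [0, 0]] with rank 0, so corank 2. A Groebner basis of the Jacobian ideal J(f) in C{u,v} is {v^4, u*v^2 + 7*v^3/3, u^2 + 4*u*v + 4*v^2}; counting standard monomials gives mu = 6. Corank 2; j^3 = -(u + 2*v)^3 is a perfect cube, so E-series; the 4-jet and mu = 6 give E_6.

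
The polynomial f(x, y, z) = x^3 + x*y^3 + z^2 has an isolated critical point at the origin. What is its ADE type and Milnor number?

Type E_{7}, Milnor number mu = 7.

The Hessian of f at 0 has rank 1. Corank 2; j^3 = x^3 is a perfect cube, so E-series; the 4-jet and mu = 7 give E_7.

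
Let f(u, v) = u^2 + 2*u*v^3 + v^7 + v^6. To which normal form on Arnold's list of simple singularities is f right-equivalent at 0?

The Hessian of f at 0 has rank 1. Corank 1: A-series; mu = 6 gives A_6.

A_{6}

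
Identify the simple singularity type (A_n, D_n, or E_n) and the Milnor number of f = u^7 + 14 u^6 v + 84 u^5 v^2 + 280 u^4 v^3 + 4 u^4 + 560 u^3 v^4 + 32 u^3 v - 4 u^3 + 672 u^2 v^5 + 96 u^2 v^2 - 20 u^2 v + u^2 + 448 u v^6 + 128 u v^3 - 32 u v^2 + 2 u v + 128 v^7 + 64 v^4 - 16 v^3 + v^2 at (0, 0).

Type A_{6}, Milnor number mu = 6.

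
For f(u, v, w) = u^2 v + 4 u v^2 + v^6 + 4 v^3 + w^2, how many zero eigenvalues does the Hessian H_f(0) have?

Hessian at 0 has rank 1.

2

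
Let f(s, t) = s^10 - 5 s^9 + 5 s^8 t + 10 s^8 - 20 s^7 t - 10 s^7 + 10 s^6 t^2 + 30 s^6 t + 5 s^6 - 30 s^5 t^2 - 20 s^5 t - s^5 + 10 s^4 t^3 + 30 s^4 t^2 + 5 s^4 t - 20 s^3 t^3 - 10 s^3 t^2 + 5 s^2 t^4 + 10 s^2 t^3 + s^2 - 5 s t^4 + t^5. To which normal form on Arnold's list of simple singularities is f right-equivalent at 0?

A_{4}

The Hessian of f at 0 has rank 1. Corank 1: A-series; mu = 4 gives A_4.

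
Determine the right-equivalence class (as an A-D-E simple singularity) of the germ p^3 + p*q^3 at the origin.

The Hessian of f at 0 is [[0, 0], [0, 0]] with rank 0, so corank 2. A Groebner basis of the Jacobian ideal J(f) in C{p,q} is {p^3, p*q^2, 3*p^2 + q^3}; counting standard monomials gives mu = 7. Corank 2; j^3 = p^3 is a perfect cube, so E-series; the 4-jet and mu = 7 give E_7.

E_7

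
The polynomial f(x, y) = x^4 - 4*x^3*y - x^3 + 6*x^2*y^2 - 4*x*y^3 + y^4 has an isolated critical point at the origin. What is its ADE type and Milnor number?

The Hessian of f at 0 is [[0, 0], [0, 0]] with rank 0, so corank 2. A Groebner basis of the Jacobian ideal J(f) in C{x,y} is {y^4, x*y^2 - y^3/3, x^2}; counting standard monomials gives mu = 6. Corank 2; j^3 = -x^3 is a perfect cube, so E-series; the 4-jet and mu = 6 give E_6.

Type E_{6}, Milnor number mu = 6.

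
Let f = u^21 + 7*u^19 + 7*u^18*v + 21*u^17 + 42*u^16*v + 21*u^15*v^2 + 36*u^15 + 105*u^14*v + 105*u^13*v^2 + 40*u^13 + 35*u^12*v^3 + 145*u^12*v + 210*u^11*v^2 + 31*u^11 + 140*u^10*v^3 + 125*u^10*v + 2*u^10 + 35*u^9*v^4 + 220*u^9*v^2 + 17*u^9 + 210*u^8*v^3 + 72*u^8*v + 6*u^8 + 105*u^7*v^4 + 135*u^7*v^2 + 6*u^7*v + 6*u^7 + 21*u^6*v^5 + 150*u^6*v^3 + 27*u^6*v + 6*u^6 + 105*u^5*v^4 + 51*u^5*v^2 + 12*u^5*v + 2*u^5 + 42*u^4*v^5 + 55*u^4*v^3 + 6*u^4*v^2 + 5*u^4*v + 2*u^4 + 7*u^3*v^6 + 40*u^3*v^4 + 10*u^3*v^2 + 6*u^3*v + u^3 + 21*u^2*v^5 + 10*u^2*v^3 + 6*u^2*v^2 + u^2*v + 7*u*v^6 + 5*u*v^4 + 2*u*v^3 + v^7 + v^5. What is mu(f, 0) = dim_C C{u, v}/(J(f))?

8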